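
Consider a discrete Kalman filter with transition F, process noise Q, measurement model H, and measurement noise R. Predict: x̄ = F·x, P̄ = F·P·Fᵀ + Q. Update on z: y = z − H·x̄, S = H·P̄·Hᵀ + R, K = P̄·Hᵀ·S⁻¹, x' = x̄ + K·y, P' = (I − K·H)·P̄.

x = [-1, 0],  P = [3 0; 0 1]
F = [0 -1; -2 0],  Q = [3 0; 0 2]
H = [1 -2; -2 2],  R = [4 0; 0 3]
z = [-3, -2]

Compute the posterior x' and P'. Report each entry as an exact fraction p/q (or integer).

x' = [331/176, 25/16]
P' = [101/44 7/4; 7/4 7/4]

x̄ = F·x = [0, 2]
P̄ = F·P·Fᵀ + Q = [4 0; 0 14]
y = z − H·x̄ = [1, -6]
S = H·P̄·Hᵀ + R = [64 -64; -64 75]
K = P̄·Hᵀ·S⁻¹ = [-53/176 -4/11; -7/16 0]
x' = x̄ + K·y = [331/176, 25/16]
P' = (I − K·H)·P̄ = [101/44 7/4; 7/4 7/4]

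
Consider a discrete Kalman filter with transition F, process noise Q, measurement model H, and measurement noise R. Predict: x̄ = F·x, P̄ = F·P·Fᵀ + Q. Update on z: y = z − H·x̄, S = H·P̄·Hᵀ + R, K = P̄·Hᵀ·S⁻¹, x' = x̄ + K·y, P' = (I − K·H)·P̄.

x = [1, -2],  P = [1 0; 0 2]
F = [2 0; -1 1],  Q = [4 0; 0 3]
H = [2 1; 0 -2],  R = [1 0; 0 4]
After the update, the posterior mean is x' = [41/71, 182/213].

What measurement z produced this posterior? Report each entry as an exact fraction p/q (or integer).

z = [2, -3]

x̄ = F·x = [2, -3]
P̄ = F·P·Fᵀ + Q = [8 -2; -2 6]
S = H·P̄·Hᵀ + R = [31 -4; -4 28]
K = P̄·Hᵀ·S⁻¹ = [34/71 15/71; 2/213 -91/213]
x' − x̄ = [-101/71, 821/213] = K·y
y = (KᵀK)⁻¹·Kᵀ·(x' − x̄) = [1, -9]
z = y + H·x̄ = [1, -9] + [1, 6] = [2, -3]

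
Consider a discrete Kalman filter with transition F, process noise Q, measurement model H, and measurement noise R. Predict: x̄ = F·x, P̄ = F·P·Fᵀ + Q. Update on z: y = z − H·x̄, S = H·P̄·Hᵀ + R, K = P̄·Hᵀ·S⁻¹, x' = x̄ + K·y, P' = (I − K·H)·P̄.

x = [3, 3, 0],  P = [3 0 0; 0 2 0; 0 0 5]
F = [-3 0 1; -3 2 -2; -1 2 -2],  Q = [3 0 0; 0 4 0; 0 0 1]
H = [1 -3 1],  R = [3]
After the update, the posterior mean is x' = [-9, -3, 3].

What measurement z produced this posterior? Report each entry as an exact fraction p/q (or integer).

x̄ = F·x = [-9, -3, 3]
P̄ = F·P·Fᵀ + Q = [35 17 -1; 17 59 37; -1 37 32]
S = H·P̄·Hᵀ + R = [275]
K = P̄·Hᵀ·S⁻¹ = [-17/275; -123/275; -16/55]
x' − x̄ = [0, 0, 0] = K·y
y = (KᵀK)⁻¹·Kᵀ·(x' − x̄) = [0]
z = y + H·x̄ = [0] + [3] = [3]

z = [3]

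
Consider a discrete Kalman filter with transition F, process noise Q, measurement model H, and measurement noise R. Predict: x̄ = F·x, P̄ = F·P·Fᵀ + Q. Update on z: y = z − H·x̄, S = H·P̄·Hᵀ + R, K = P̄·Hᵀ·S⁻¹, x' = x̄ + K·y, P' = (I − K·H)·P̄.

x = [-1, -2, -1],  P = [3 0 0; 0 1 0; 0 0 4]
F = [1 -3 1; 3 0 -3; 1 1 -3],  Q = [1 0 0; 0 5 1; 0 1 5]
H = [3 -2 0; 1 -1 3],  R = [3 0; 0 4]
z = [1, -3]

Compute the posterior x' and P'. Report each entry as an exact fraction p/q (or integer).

x' = [10949/6234, 2095/1039, -1509/2078]
P' = [88801/9351 29121/2078 10043/6234; 29121/2078 22251/1039 5475/2078; 10043/6234 5475/2078 815/1039]

x̄ = F·x = [4, 0, 0]
P̄ = F·P·Fᵀ + Q = [17 -3 -12; -3 68 46; -12 46 45]
y = z − H·x̄ = [-11, -7]
S = H·P̄·Hᵀ + R = [464 -182; -182 152]
K = P̄·Hᵀ·S⁻¹ = [1438/9351 1475/18702; -547/2078 261/2078; -907/6234 1036/3117]
x' = x̄ + K·y = [10949/6234, 2095/1039, -1509/2078]
P' = (I − K·H)·P̄ = [88801/9351 29121/2078 10043/6234; 29121/2078 22251/1039 5475/2078; 10043/6234 5475/2078 815/1039]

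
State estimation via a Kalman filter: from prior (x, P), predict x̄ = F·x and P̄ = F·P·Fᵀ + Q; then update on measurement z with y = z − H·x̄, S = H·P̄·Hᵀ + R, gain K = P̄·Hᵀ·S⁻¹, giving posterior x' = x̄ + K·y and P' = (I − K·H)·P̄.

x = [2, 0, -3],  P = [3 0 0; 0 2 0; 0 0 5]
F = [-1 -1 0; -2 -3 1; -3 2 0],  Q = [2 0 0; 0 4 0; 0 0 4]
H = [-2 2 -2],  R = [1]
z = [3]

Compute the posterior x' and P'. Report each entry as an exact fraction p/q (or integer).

x' = [-2, -539/79, -1498/237]
P' = [7 12 5; 12 2493/79 1538/79; 5 1538/79 3467/237]

x̄ = F·x = [-2, -7, -6]
P̄ = F·P·Fᵀ + Q = [7 12 5; 12 39 6; 5 6 39]
y = z − H·x̄ = [1]
S = H·P̄·Hᵀ + R = [237]
K = P̄·Hᵀ·S⁻¹ = [0; 14/79; -76/237]
x' = x̄ + K·y = [-2, -539/79, -1498/237]
P' = (I − K·H)·P̄ = [7 12 5; 12 2493/79 1538/79; 5 1538/79 3467/237]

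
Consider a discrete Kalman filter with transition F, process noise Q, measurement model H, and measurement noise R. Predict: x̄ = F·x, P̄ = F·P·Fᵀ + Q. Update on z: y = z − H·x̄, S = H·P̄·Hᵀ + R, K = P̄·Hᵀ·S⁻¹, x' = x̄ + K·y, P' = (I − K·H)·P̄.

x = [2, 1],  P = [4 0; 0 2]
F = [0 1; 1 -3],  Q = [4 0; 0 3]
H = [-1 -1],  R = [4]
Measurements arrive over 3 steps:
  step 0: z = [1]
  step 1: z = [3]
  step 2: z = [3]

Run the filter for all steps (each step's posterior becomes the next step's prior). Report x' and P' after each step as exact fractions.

step 0: x̄ = F·x = [1, -1]
step 0: P̄ = F·P·Fᵀ + Q = [6 -6; -6 25]
step 0: y = z − H·x̄ = [1]
step 0: S = H·P̄·Hᵀ + R = [23]
step 0: K = P̄·Hᵀ·S⁻¹ = [0; -19/23]
step 0: x' = x̄ + K·y = [1, -42/23]
step 0: P' = (I − K·H)·P̄ = [6 -6; -6 214/23]
step 1: x̄ = F·x = [-42/23, 149/23]
step 1: P̄ = F·P·Fᵀ + Q = [306/23 -780/23; -780/23 2961/23]
step 1: y = z − H·x̄ = [176/23]
step 1: S = H·P̄·Hᵀ + R = [1799/23]
step 1: K = P̄·Hᵀ·S⁻¹ = [474/1799; -2181/1799]
step 1: x' = x̄ + K·y = [342/1799, -5035/1799]
step 1: P' = (I − K·H)·P̄ = [14166/1799 -16062/1799; -16062/1799 24786/1799]
step 2: x̄ = F·x = [-5035/1799, 15447/1799]
step 2: P̄ = F·P·Fᵀ + Q = [31982/1799 -90420/1799; -90420/1799 339009/1799]
step 2: y = z − H·x̄ = [15809/1799]
step 2: S = H·P̄·Hᵀ + R = [197347/1799]
step 2: K = P̄·Hᵀ·S⁻¹ = [58438/197347; -248589/197347]
step 2: x' = x̄ + K·y = [-38797/197347, -490008/197347]
step 2: P' = (I − K·H)·P̄ = [1610090/197347 -1843842/197347; -1843842/197347 2838198/197347]

step 0: x' = [1, -42/23], P' = [6 -6; -6 214/23]
step 1: x' = [342/1799, -5035/1799], P' = [14166/1799 -16062/1799; -16062/1799 24786/1799]
step 2: x' = [-38797/197347, -490008/197347], P' = [1610090/197347 -1843842/197347; -1843842/197347 2838198/197347]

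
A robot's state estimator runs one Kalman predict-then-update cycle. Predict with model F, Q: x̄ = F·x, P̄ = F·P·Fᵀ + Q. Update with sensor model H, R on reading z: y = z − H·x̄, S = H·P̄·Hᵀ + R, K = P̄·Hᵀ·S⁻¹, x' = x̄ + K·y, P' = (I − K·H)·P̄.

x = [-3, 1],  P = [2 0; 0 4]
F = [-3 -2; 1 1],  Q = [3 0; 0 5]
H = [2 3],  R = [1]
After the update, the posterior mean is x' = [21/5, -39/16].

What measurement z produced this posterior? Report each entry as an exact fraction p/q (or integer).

x̄ = F·x = [7, -2]
P̄ = F·P·Fᵀ + Q = [37 -14; -14 11]
S = H·P̄·Hᵀ + R = [80]
K = P̄·Hᵀ·S⁻¹ = [2/5; 1/16]
x' − x̄ = [-14/5, -7/16] = K·y
y = (KᵀK)⁻¹·Kᵀ·(x' − x̄) = [-7]
z = y + H·x̄ = [-7] + [8] = [1]

z = [1]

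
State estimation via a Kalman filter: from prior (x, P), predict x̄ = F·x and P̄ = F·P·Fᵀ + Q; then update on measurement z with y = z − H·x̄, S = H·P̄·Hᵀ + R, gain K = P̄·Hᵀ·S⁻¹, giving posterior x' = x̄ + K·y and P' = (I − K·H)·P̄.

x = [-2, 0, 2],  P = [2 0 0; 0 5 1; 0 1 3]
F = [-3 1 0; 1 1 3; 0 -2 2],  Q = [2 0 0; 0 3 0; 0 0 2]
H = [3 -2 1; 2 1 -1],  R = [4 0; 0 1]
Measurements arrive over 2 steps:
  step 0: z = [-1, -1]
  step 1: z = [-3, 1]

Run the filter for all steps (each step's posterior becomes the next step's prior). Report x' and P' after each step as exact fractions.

step 0: x̄ = F·x = [6, 4, 4]
step 0: P̄ = F·P·Fᵀ + Q = [25 2 -8; 2 43 4; -8 4 26]
step 0: y = z − H·x̄ = [-15, -13]
step 0: S = H·P̄·Hᵀ + R = [339 56; 56 202]
step 0: K = P̄·Hᵀ·S⁻¹ = [4683/32671 8406/32671; -240/883 509/1766; 458/32671 -6273/32671]
step 0: x' = x̄ + K·y = [16503/32671, 7647/1766, 205363/32671]
step 0: P' = (I − K·H)·P̄ = [17386/32671 1616/883 86158/32671; 1616/883 17571/1766 11763/883; 86158/32671 11763/883 613820/32671]
step 1: x̄ = F·x = [183921/65342, 1548123/65342, 127787/32671]
step 1: P̄ = F·P·Fᵀ + Q = [376255/65342 1367185/65342 62139/32671; 1367185/65342 18425521/65342 1344601/32671; 62139/32671 1344601/32671 339028/32671]
step 1: y = z − H·x̄ = [2092883/65342, -1595049/65342]
step 1: S = H·P̄·Hᵀ + R = [51610443/65342 -28695425/65342; -28695425/65342 20267163/65342]
step 1: K = P̄·Hᵀ·S⁻¹ = [208419111/1703114726 462773159/1703114726; -1212274265/3406229452 1387894281/3406229452; -87475599/851557363 -28908023/851557363]
step 1: x' = x̄ + K·y = [86387877/851557363, 1998540649/851557363, 1234572566/851557363]
step 1: P' = (I − K·H)·P̄ = [199847411/851557363 702024507/1703114726 519320496/851557363; 702024507/1703114726 10481447849/3406229452 2975412899/851557363; 519320496/851557363 2975412899/851557363 4042961914/851557363]

step 0: x' = [16503/32671, 7647/1766, 205363/32671], P' = [17386/32671 1616/883 86158/32671; 1616/883 17571/1766 11763/883; 86158/32671 11763/883 613820/32671]
step 1: x' = [86387877/851557363, 1998540649/851557363, 1234572566/851557363], P' = [199847411/851557363 702024507/1703114726 519320496/851557363; 702024507/1703114726 10481447849/3406229452 2975412899/851557363; 519320496/851557363 2975412899/851557363 4042961914/851557363]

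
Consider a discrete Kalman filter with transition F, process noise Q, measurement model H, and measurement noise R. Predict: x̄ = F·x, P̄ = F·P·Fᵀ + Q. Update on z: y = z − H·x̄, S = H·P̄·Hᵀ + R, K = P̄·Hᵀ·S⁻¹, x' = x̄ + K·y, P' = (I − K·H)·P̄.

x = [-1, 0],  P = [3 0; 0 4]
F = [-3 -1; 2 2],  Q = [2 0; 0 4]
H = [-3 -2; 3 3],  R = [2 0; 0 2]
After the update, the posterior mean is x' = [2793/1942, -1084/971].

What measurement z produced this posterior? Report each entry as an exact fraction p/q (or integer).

z = [-2, 1]

x̄ = F·x = [3, -2]
P̄ = F·P·Fᵀ + Q = [33 -26; -26 32]
S = H·P̄·Hᵀ + R = [115 -99; -99 119]
K = P̄·Hᵀ·S⁻¹ = [-1757/1942 -1119/1942; 862/971 864/971]
x' − x̄ = [-3033/1942, 858/971] = K·y
y = (KᵀK)⁻¹·Kᵀ·(x' − x̄) = [3, -2]
z = y + H·x̄ = [3, -2] + [-5, 3] = [-2, 1]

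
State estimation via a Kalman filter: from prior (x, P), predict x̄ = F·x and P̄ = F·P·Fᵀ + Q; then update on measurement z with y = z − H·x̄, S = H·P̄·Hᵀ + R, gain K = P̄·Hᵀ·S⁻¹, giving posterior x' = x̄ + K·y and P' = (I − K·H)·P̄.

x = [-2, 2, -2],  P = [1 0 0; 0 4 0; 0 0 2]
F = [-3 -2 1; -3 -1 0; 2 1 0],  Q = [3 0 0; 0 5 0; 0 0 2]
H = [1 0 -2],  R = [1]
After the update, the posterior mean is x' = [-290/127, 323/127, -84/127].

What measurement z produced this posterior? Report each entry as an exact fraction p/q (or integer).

x̄ = F·x = [0, 4, -2]
P̄ = F·P·Fᵀ + Q = [30 17 -14; 17 18 -10; -14 -10 10]
S = H·P̄·Hᵀ + R = [127]
K = P̄·Hᵀ·S⁻¹ = [58/127; 37/127; -34/127]
x' − x̄ = [-290/127, -185/127, 170/127] = K·y
y = (KᵀK)⁻¹·Kᵀ·(x' − x̄) = [-5]
z = y + H·x̄ = [-5] + [4] = [-1]

z = [-1]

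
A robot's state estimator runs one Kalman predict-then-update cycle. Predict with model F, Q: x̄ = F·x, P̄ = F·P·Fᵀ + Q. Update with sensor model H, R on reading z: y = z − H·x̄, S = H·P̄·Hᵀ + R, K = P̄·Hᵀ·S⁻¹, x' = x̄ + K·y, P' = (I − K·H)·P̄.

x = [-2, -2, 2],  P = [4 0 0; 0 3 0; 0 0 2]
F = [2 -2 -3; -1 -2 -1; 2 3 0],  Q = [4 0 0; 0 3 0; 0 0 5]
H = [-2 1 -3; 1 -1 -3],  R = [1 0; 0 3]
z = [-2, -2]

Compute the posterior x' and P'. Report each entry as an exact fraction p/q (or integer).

x̄ = F·x = [-6, 4, -10]
P̄ = F·P·Fᵀ + Q = [50 10 -2; 10 21 -26; -2 -26 48]
y = z − H·x̄ = [-48, -22]
S = H·P̄·Hᵀ + R = [746 335; 335 342]
K = P̄·Hᵀ·S⁻¹ = [-44138/142907 62456/142907; 4573/142907 23517/142907; -16572/142907 -33910/142907]
x' = x̄ + K·y = [-112850/142907, -165250/142907, 112406/142907]
P' = (I − K·H)·P̄ = [564782/142907 731420/142907 -118002/142907; 731420/142907 1064141/142907 -134424/142907; -118002/142907 -134424/142907 39384/142907]

x' = [-112850/142907, -165250/142907, 112406/142907]
P' = [564782/142907 731420/142907 -118002/142907; 731420/142907 1064141/142907 -134424/142907; -118002/142907 -134424/142907 39384/142907]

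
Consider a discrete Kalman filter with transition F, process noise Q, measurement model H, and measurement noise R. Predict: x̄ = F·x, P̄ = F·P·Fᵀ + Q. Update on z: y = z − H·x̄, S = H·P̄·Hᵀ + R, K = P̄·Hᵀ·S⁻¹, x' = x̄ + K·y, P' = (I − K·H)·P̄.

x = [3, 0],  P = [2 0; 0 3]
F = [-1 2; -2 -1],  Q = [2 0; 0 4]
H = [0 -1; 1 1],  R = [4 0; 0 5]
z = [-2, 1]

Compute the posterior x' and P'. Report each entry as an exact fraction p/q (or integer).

x' = [-365/439, 374/439]
P' = [2444/439 -984/439; -984/439 1244/439]

x̄ = F·x = [-3, -6]
P̄ = F·P·Fᵀ + Q = [16 -2; -2 15]
y = z − H·x̄ = [-8, 10]
S = H·P̄·Hᵀ + R = [19 -13; -13 32]
K = P̄·Hᵀ·S⁻¹ = [246/439 292/439; -311/439 52/439]
x' = x̄ + K·y = [-365/439, 374/439]
P' = (I − K·H)·P̄ = [2444/439 -984/439; -984/439 1244/439]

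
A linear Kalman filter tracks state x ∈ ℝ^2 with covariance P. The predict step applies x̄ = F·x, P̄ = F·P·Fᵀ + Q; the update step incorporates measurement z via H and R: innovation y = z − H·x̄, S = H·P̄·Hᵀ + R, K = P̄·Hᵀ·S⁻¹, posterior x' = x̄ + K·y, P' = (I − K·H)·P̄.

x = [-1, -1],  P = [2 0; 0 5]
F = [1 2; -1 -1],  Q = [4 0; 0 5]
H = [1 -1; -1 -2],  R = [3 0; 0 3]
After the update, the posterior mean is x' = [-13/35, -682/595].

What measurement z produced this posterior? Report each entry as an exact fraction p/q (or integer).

z = [1, 3]

x̄ = F·x = [-3, 2]
P̄ = F·P·Fᵀ + Q = [26 -12; -12 12]
S = H·P̄·Hᵀ + R = [65 10; 10 29]
K = P̄·Hᵀ·S⁻¹ = [22/35 -2/7; -192/595 -36/119]
x' − x̄ = [92/35, -1872/595] = K·y
y = (KᵀK)⁻¹·Kᵀ·(x' − x̄) = [6, 4]
z = y + H·x̄ = [6, 4] + [-5, -1] = [1, 3]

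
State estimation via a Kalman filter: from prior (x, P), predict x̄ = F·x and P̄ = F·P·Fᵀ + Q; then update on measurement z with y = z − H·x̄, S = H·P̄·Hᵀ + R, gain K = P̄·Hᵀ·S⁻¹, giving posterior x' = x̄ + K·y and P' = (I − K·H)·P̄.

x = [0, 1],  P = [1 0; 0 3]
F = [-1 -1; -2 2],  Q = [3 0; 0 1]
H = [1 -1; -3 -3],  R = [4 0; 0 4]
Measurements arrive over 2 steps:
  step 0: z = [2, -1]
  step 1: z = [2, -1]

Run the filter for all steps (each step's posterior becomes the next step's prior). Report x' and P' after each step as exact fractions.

step 0: x' = [1877/2214, -397/738], P' = [1058/1107 -280/369; -280/369 122/123]
step 1: x' = [1282295/1426834, -964613/1426834], P' = [579398/713417 -451688/713417; -451688/713417 630014/713417]

step 0: x̄ = F·x = [-1, 2]
step 0: P̄ = F·P·Fᵀ + Q = [7 -4; -4 17]
step 0: y = z − H·x̄ = [5, 2]
step 0: S = H·P̄·Hᵀ + R = [36 30; 30 148]
step 0: K = P̄·Hᵀ·S⁻¹ = [949/2214 -109/738; -323/738 -43/246]
step 0: x' = x̄ + K·y = [1877/2214, -397/738]
step 0: P' = (I − K·H)·P̄ = [1058/1107 -280/369; -280/369 122/123]
step 1: x̄ = F·x = [-343/1107, -3068/1107]
step 1: P̄ = F·P·Fᵀ + Q = [3797/1107 -80/1107; -80/1107 16451/1107]
step 1: y = z − H·x̄ = [-511/1107, -420/41]
step 1: S = H·P̄·Hᵀ + R = [24836/1107 1406/41; 1406/41 6860/41]
step 1: K = P̄·Hᵀ·S⁻¹ = [515543/1426834 -191565/1426834; -540851/1426834 -267489/1426834]
step 1: x' = x̄ + K·y = [1282295/1426834, -964613/1426834]
step 1: P' = (I − K·H)·P̄ = [579398/713417 -451688/713417; -451688/713417 630014/713417]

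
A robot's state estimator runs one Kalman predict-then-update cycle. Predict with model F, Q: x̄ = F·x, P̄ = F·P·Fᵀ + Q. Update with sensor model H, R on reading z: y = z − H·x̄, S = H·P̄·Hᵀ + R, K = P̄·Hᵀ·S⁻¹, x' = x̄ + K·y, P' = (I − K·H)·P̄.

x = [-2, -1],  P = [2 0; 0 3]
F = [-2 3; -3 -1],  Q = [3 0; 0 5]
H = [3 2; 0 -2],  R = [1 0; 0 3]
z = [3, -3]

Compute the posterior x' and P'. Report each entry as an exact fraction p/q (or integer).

x̄ = F·x = [1, 7]
P̄ = F·P·Fᵀ + Q = [38 3; 3 26]
y = z − H·x̄ = [-14, 11]
S = H·P̄·Hᵀ + R = [483 -122; -122 107]
K = P̄·Hᵀ·S⁻¹ = [12108/36797 11742/36797; 183/36797 -17674/36797]
x' = x̄ + K·y = [-3553/36797, 60603/36797]
P' = (I − K·H)·P̄ = [15778/36797 -17613/36797; -17613/36797 26511/36797]

x' = [-3553/36797, 60603/36797]
P' = [15778/36797 -17613/36797; -17613/36797 26511/36797]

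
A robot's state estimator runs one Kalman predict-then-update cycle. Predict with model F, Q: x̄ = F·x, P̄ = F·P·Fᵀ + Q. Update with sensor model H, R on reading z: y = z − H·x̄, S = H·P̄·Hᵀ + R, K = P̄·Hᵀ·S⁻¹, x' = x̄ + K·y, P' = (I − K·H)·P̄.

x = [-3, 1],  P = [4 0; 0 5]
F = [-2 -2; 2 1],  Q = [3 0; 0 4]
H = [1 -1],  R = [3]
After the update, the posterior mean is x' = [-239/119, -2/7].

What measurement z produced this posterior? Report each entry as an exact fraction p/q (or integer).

x̄ = F·x = [4, -5]
P̄ = F·P·Fᵀ + Q = [39 -26; -26 25]
S = H·P̄·Hᵀ + R = [119]
K = P̄·Hᵀ·S⁻¹ = [65/119; -3/7]
x' − x̄ = [-715/119, 33/7] = K·y
y = (KᵀK)⁻¹·Kᵀ·(x' − x̄) = [-11]
z = y + H·x̄ = [-11] + [9] = [-2]

z = [-2]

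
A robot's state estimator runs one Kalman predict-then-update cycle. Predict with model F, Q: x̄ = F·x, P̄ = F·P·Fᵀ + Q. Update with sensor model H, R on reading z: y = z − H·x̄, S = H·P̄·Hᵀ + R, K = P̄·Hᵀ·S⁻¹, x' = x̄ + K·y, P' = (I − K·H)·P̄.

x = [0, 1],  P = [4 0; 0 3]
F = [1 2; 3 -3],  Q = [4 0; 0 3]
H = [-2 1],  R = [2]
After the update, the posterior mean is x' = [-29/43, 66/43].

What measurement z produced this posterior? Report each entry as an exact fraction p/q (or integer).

z = [3]

x̄ = F·x = [2, -3]
P̄ = F·P·Fᵀ + Q = [20 -6; -6 66]
S = H·P̄·Hᵀ + R = [172]
K = P̄·Hᵀ·S⁻¹ = [-23/86; 39/86]
x' − x̄ = [-115/43, 195/43] = K·y
y = (KᵀK)⁻¹·Kᵀ·(x' − x̄) = [10]
z = y + H·x̄ = [10] + [-7] = [3]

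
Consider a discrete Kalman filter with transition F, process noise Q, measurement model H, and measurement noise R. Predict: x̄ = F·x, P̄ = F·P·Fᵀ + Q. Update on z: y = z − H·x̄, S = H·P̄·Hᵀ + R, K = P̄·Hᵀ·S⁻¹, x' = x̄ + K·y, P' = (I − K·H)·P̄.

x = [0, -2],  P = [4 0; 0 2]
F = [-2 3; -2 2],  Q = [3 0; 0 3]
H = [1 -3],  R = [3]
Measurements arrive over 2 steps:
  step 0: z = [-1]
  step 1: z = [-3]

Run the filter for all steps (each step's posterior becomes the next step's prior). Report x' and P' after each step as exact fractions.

step 0: x̄ = F·x = [-6, -4]
step 0: P̄ = F·P·Fᵀ + Q = [37 28; 28 27]
step 0: y = z − H·x̄ = [-7]
step 0: S = H·P̄·Hᵀ + R = [115]
step 0: K = P̄·Hᵀ·S⁻¹ = [-47/115; -53/115]
step 0: x' = x̄ + K·y = [-361/115, -89/115]
step 0: P' = (I − K·H)·P̄ = [2046/115 729/115; 729/115 296/115]
step 1: x̄ = F·x = [91/23, 544/115]
step 1: P̄ = F·P·Fᵀ + Q = [489/23 534/23; 534/23 3881/115]
step 1: y = z − H·x̄ = [832/115]
step 1: S = H·P̄·Hᵀ + R = [21699/115]
step 1: K = P̄·Hᵀ·S⁻¹ = [-1855/7233; -997/2411]
step 1: x' = x̄ + K·y = [15197/7233, 4192/2411]
step 1: P' = (I − K·H)·P̄ = [21338/2411 7731/2411; 7731/2411 3574/2411]

step 0: x' = [-361/115, -89/115], P' = [2046/115 729/115; 729/115 296/115]
step 1: x' = [15197/7233, 4192/2411], P' = [21338/2411 7731/2411; 7731/2411 3574/2411]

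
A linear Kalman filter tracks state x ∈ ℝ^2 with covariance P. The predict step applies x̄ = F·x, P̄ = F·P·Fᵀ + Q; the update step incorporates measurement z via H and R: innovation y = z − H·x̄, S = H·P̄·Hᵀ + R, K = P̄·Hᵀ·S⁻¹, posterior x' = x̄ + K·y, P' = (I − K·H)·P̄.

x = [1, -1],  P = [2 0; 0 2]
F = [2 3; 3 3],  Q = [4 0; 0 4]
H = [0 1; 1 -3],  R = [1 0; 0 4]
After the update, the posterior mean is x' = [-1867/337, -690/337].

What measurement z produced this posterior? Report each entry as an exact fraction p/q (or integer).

x̄ = F·x = [-1, 0]
P̄ = F·P·Fᵀ + Q = [30 30; 30 40]
S = H·P̄·Hᵀ + R = [41 -90; -90 214]
K = P̄·Hᵀ·S⁻¹ = [510/337 120/337; 230/337 -45/337]
x' − x̄ = [-1530/337, -690/337] = K·y
y = (KᵀK)⁻¹·Kᵀ·(x' − x̄) = [-3, 0]
z = y + H·x̄ = [-3, 0] + [0, -1] = [-3, -1]

z = [-3, -1]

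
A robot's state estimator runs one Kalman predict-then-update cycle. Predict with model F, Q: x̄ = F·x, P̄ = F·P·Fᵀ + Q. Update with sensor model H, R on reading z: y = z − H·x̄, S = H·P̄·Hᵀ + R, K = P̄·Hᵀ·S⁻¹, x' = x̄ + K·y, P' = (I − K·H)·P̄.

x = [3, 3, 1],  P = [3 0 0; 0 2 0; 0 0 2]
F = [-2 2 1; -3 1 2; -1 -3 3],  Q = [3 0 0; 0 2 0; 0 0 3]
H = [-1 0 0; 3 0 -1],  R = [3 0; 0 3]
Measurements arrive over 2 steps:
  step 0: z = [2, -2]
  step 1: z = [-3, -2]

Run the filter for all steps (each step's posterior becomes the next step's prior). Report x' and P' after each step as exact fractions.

step 0: x̄ = F·x = [1, -4, -9]
step 0: P̄ = F·P·Fᵀ + Q = [25 26 0; 26 39 15; 0 15 42]
step 0: y = z − H·x̄ = [3, -14]
step 0: S = H·P̄·Hᵀ + R = [28 -75; -75 270]
step 0: K = P̄·Hᵀ·S⁻¹ = [-25/43 5/43; -51/43 -62/645; -70/43 -392/645]
step 0: x' = x̄ + K·y = [-102/43, -4007/645, -3467/645]
step 0: P' = (I − K·H)·P̄ = [75/43 153/43 210/43; 153/43 3057/215 2357/215; 210/43 2357/215 3542/215]
step 1: x̄ = F·x = [-2807/215, -2117/215, 210/43]
step 1: P̄ = F·P·Fᵀ + Q = [17023/215 13763/215 -837/43; 13763/215 13268/215 141/43; -837/43 141/43 3255/43]
step 1: y = z − H·x̄ = [-3452/215, 9041/215]
step 1: S = H·P̄·Hᵀ + R = [17668/215 -55254/215; -55254/215 195237/215]
step 1: K = P̄·Hᵀ·S⁻¹ = [-139801/204880 9209/102440; -229777/204880 -33661/307320; -6169/3152 -3317/4728]
step 1: x' = x̄ + K·y = [172121/102440, 1092371/307320, 32179/4728]
step 1: P' = (I − K·H)·P̄ = [419403/204880 689331/204880 18507/3152; 689331/204880 2170507/204880 32851/3152; 18507/3152 32851/3152 62155/3152]

step 0: x' = [-102/43, -4007/645, -3467/645], P' = [75/43 153/43 210/43; 153/43 3057/215 2357/215; 210/43 2357/215 3542/215]
step 1: x' = [172121/102440, 1092371/307320, 32179/4728], P' = [419403/204880 689331/204880 18507/3152; 689331/204880 2170507/204880 32851/3152; 18507/3152 32851/3152 62155/3152]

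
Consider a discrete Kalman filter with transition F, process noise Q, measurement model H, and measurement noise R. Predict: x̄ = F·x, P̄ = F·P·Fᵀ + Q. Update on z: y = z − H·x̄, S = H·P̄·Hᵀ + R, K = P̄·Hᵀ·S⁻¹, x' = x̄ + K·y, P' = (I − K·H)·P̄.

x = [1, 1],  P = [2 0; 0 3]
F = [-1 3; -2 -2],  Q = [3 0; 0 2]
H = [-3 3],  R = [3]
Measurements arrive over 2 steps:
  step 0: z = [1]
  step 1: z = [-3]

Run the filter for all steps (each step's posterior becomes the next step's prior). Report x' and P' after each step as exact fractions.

step 0: x̄ = F·x = [2, -4]
step 0: P̄ = F·P·Fᵀ + Q = [32 -14; -14 22]
step 0: y = z − H·x̄ = [19]
step 0: S = H·P̄·Hᵀ + R = [741]
step 0: K = P̄·Hᵀ·S⁻¹ = [-46/247; 36/247]
step 0: x' = x̄ + K·y = [-20/13, -16/13]
step 0: P' = (I − K·H)·P̄ = [1556/247 1510/247; 1510/247 1546/247]
step 1: x̄ = F·x = [-28/13, 72/13]
step 1: P̄ = F·P·Fᵀ + Q = [7151/247 -12204/247; -12204/247 24982/247]
step 1: y = z − H·x̄ = [-339/13]
step 1: S = H·P̄·Hᵀ + R = [509610/247]
step 1: K = P̄·Hᵀ·S⁻¹ = [-3871/33974; 18593/84935]
step 1: x' = x̄ + K·y = [27769/33974, -14439/84935]
step 1: P' = (I − K·H)·P̄ = [73597/33974 34863/16987; 34863/16987 192908/84935]

step 0: x' = [-20/13, -16/13], P' = [1556/247 1510/247; 1510/247 1546/247]
step 1: x' = [27769/33974, -14439/84935], P' = [73597/33974 34863/16987; 34863/16987 192908/84935]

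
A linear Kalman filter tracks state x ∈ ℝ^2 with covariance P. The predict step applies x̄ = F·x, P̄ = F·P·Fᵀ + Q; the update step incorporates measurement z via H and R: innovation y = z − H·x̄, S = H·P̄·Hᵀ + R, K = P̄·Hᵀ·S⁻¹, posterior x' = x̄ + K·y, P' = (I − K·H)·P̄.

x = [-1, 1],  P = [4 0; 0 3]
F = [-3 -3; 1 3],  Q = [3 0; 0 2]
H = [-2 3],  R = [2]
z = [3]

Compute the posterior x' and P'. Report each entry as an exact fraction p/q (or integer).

x̄ = F·x = [0, 2]
P̄ = F·P·Fᵀ + Q = [66 -39; -39 33]
y = z − H·x̄ = [-3]
S = H·P̄·Hᵀ + R = [1031]
K = P̄·Hᵀ·S⁻¹ = [-249/1031; 177/1031]
x' = x̄ + K·y = [747/1031, 1531/1031]
P' = (I − K·H)·P̄ = [6045/1031 3864/1031; 3864/1031 2694/1031]

x' = [747/1031, 1531/1031]
P' = [6045/1031 3864/1031; 3864/1031 2694/1031]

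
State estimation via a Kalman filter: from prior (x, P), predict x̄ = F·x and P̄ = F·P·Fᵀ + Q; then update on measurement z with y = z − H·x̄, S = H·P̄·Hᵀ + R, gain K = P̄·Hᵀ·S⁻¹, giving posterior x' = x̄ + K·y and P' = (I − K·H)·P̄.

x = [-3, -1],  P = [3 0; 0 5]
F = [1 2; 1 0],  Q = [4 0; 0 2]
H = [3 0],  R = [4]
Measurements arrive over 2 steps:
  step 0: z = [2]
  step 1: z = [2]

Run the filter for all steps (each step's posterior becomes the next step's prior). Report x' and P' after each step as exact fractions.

step 0: x' = [142/247, -588/247], P' = [108/247 12/247; 12/247 1154/247]
step 1: x' = [7606/13207, 9034/13207], P' = [5760/13207 132/13207; 132/13207 32030/13207]

step 0: x̄ = F·x = [-5, -3]
step 0: P̄ = F·P·Fᵀ + Q = [27 3; 3 5]
step 0: y = z − H·x̄ = [17]
step 0: S = H·P̄·Hᵀ + R = [247]
step 0: K = P̄·Hᵀ·S⁻¹ = [81/247; 9/247]
step 0: x' = x̄ + K·y = [142/247, -588/247]
step 0: P' = (I − K·H)·P̄ = [108/247 12/247; 12/247 1154/247]
step 1: x̄ = F·x = [-1034/247, 142/247]
step 1: P̄ = F·P·Fᵀ + Q = [5760/247 132/247; 132/247 602/247]
step 1: y = z − H·x̄ = [3596/247]
step 1: S = H·P̄·Hᵀ + R = [52828/247]
step 1: K = P̄·Hᵀ·S⁻¹ = [4320/13207; 99/13207]
step 1: x' = x̄ + K·y = [7606/13207, 9034/13207]
step 1: P' = (I − K·H)·P̄ = [5760/13207 132/13207; 132/13207 32030/13207]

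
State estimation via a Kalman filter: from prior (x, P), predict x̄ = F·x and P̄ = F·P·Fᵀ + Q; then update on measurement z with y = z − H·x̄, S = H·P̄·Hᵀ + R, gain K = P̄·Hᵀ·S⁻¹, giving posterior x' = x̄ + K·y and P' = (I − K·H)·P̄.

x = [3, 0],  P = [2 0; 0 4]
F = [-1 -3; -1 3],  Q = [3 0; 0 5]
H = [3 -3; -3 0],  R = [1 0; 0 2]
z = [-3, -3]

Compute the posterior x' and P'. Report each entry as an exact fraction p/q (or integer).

x̄ = F·x = [-3, -3]
P̄ = F·P·Fᵀ + Q = [41 -34; -34 43]
y = z − H·x̄ = [-3, -12]
S = H·P̄·Hᵀ + R = [1369 -675; -675 371]
K = P̄·Hᵀ·S⁻¹ = [225/26137 -8256/26137; -16851/52274 -16287/52274]
x' = x̄ + K·y = [19986/26137, 89175/52274]
P' = (I − K·H)·P̄ = [5504/26137 5429/26137; 5429/26137 16475/52274]

x' = [19986/26137, 89175/52274]
P' = [5504/26137 5429/26137; 5429/26137 16475/52274]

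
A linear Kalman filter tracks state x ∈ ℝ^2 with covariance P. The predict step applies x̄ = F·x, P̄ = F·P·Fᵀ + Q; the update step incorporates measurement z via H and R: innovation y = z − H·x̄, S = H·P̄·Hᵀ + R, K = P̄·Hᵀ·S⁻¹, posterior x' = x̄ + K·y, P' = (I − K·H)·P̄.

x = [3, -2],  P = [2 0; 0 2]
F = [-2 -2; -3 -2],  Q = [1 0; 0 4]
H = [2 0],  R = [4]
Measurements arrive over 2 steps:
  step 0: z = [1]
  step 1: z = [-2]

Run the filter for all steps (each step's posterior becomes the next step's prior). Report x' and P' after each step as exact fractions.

step 0: x' = [13/36, -20/9], P' = [17/18 10/9; 10/9 70/9]
step 1: x' = [-739/824, -1301/824], P' = [403/412 431/412; 431/412 2821/412]

step 0: x̄ = F·x = [-2, -5]
step 0: P̄ = F·P·Fᵀ + Q = [17 20; 20 30]
step 0: y = z − H·x̄ = [5]
step 0: S = H·P̄·Hᵀ + R = [72]
step 0: K = P̄·Hᵀ·S⁻¹ = [17/36; 5/9]
step 0: x' = x̄ + K·y = [13/36, -20/9]
step 0: P' = (I − K·H)·P̄ = [17/18 10/9; 10/9 70/9]
step 1: x̄ = F·x = [67/18, 121/36]
step 1: P̄ = F·P·Fᵀ + Q = [403/9 431/9; 431/9 1025/18]
step 1: y = z − H·x̄ = [-85/9]
step 1: S = H·P̄·Hᵀ + R = [1648/9]
step 1: K = P̄·Hᵀ·S⁻¹ = [403/824; 431/824]
step 1: x' = x̄ + K·y = [-739/824, -1301/824]
step 1: P' = (I − K·H)·P̄ = [403/412 431/412; 431/412 2821/412]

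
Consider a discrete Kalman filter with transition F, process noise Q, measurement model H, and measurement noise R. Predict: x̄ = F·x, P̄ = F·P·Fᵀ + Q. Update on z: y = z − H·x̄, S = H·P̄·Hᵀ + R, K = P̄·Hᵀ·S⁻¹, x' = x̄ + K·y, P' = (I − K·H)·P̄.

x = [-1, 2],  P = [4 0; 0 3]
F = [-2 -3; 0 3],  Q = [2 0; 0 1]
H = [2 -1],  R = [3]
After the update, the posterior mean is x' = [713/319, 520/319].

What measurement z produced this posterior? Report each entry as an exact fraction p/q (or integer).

x̄ = F·x = [-4, 6]
P̄ = F·P·Fᵀ + Q = [45 -27; -27 28]
S = H·P̄·Hᵀ + R = [319]
K = P̄·Hᵀ·S⁻¹ = [117/319; -82/319]
x' − x̄ = [1989/319, -1394/319] = K·y
y = (KᵀK)⁻¹·Kᵀ·(x' − x̄) = [17]
z = y + H·x̄ = [17] + [-14] = [3]

z = [3]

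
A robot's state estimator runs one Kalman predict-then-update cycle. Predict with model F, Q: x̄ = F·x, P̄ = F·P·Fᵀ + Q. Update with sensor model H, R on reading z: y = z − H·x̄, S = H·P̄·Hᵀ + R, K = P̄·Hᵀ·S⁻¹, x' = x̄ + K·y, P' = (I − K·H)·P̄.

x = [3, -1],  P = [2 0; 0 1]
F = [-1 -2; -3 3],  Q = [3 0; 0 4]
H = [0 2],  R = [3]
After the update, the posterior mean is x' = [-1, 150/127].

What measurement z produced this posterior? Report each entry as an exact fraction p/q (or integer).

x̄ = F·x = [-1, -12]
P̄ = F·P·Fᵀ + Q = [9 0; 0 31]
S = H·P̄·Hᵀ + R = [127]
K = P̄·Hᵀ·S⁻¹ = [0; 62/127]
x' − x̄ = [0, 1674/127] = K·y
y = (KᵀK)⁻¹·Kᵀ·(x' − x̄) = [27]
z = y + H·x̄ = [27] + [-24] = [3]

z = [3]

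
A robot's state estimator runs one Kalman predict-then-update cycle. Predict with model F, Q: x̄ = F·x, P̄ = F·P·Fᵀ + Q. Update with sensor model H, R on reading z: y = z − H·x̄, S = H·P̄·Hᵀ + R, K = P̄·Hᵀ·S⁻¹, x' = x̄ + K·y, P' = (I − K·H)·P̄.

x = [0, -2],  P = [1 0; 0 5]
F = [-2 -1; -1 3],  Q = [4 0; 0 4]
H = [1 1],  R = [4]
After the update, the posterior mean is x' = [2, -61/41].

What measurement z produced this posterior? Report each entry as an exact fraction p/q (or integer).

z = [1]

x̄ = F·x = [2, -6]
P̄ = F·P·Fᵀ + Q = [13 -13; -13 50]
S = H·P̄·Hᵀ + R = [41]
K = P̄·Hᵀ·S⁻¹ = [0; 37/41]
x' − x̄ = [0, 185/41] = K·y
y = (KᵀK)⁻¹·Kᵀ·(x' − x̄) = [5]
z = y + H·x̄ = [5] + [-4] = [1]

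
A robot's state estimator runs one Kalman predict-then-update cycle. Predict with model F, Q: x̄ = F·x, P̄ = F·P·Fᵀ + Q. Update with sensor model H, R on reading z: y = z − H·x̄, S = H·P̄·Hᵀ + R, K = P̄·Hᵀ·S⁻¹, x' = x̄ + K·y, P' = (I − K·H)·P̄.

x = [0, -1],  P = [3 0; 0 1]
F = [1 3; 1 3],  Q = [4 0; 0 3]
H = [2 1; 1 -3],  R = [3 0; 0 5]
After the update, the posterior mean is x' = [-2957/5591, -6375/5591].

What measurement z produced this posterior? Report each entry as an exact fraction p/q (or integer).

x̄ = F·x = [-3, -3]
P̄ = F·P·Fᵀ + Q = [16 12; 12 15]
S = H·P̄·Hᵀ + R = [130 -73; -73 84]
K = P̄·Hᵀ·S⁻¹ = [2236/5591 612/5591; 867/5591 -1443/5591]
x' − x̄ = [13816/5591, 10398/5591] = K·y
y = (KᵀK)⁻¹·Kᵀ·(x' − x̄) = [7, -3]
z = y + H·x̄ = [7, -3] + [-9, 6] = [-2, 3]

z = [-2, 3]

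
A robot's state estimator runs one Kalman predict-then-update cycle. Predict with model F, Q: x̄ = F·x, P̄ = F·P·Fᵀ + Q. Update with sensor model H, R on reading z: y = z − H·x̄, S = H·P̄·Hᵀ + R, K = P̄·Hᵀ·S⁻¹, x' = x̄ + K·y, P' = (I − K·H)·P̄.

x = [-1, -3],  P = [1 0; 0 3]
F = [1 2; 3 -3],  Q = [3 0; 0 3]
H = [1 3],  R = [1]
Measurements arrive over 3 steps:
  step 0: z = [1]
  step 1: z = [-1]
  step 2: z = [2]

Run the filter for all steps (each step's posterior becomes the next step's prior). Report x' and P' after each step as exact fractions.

step 0: x̄ = F·x = [-7, 6]
step 0: P̄ = F·P·Fᵀ + Q = [16 -15; -15 39]
step 0: y = z − H·x̄ = [-10]
step 0: S = H·P̄·Hᵀ + R = [278]
step 0: K = P̄·Hᵀ·S⁻¹ = [-29/278; 51/139]
step 0: x' = x̄ + K·y = [-828/139, 324/139]
step 0: P' = (I − K·H)·P̄ = [3607/278 -606/139; -606/139 219/139]
step 1: x̄ = F·x = [-180/139, -3456/139]
step 1: P̄ = F·P·Fᵀ + Q = [1345/278 4557/278; 4557/278 59055/278]
step 1: y = z − H·x̄ = [10409/139]
step 1: S = H·P̄·Hᵀ + R = [280230/139]
step 1: K = P̄·Hᵀ·S⁻¹ = [3754/140115; 30287/93410]
step 1: x' = x̄ + K·y = [99674/140115, -54443/93410]
step 1: P' = (I − K·H)·P̄ = [950249/280230 -104749/93410; -104749/93410 22506/46705]
step 2: x̄ = F·x = [-12731/28023, 362677/93410]
step 2: P̄ = F·P·Fᵀ + Q = [214819/56046 36593/9341; 36593/9341 5421567/93410]
step 2: y = z − H·x̄ = [-2576323/280230]
step 2: S = H·P̄·Hᵀ + R = [77161687/140115]
step 2: K = P̄·Hᵀ·S⁻¹ = [4367465/154323374; 49891893/154323374]
step 2: x' = x̄ + K·y = [-220525349/308646748, 280990497/308646748]
step 2: P' = (I − K·H)·P̄ = [1046877307/308646748 -346047459/308646748; -346047459/308646748 148610415/308646748]

step 0: x' = [-828/139, 324/139], P' = [3607/278 -606/139; -606/139 219/139]
step 1: x' = [99674/140115, -54443/93410], P' = [950249/280230 -104749/93410; -104749/93410 22506/46705]
step 2: x' = [-220525349/308646748, 280990497/308646748], P' = [1046877307/308646748 -346047459/308646748; -346047459/308646748 148610415/308646748]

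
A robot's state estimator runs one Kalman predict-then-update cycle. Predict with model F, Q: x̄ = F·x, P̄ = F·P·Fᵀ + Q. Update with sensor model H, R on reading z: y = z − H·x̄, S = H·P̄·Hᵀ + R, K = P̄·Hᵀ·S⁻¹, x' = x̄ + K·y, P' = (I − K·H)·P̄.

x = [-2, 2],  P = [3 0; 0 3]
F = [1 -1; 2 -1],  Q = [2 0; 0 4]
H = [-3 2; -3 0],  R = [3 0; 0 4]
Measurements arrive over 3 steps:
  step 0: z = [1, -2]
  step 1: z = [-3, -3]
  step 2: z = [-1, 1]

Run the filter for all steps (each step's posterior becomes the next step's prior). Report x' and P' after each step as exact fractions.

step 0: x̄ = F·x = [-4, -6]
step 0: P̄ = F·P·Fᵀ + Q = [8 9; 9 19]
step 0: y = z − H·x̄ = [1, -14]
step 0: S = H·P̄·Hᵀ + R = [43 18; 18 76]
step 0: K = P̄·Hᵀ·S⁻¹ = [-3/368 -231/736; 661/1472 -1359/2944]
step 0: x' = x̄ + K·y = [71/184, 671/736]
step 0: P' = (I − K·H)·P̄ = [77/184 453/736; 453/736 4701/2944]
step 1: x̄ = F·x = [-387/736, -103/736]
step 1: P̄ = F·P·Fᵀ + Q = [8197/2944 1729/2944; 1729/2944 14157/2944]
step 1: y = z − H·x̄ = [-3163/736, -3369/736]
step 1: S = H·P̄·Hᵀ + R = [118485/2944 63399/2944; 63399/2944 85549/2944]
step 1: K = P̄·Hᵀ·S⁻¹ = [-84532/2077731 -178199/692577; 261248/692577 -78533/230859]
step 1: x' = x̄ + K·y = [1717867/2077731, -141209/692577]
step 1: P' = (I − K·H)·P̄ = [712796/2077731 314132/692577; 314132/692577 287690/230859]
step 2: x̄ = F·x = [2141494/2077731, 3859361/2077731]
step 2: P̄ = F·P·Fᵀ + Q = [5572676/2077731 1187614/2077731; 1187614/2077731 9981734/2077731]
step 2: y = z − H·x̄ = [-3371971/2077731, 2834071/692577]
step 2: S = H·P̄·Hᵀ + R = [82062845/2077731 14342800/692577; 14342800/692577 6496112/230859]
step 2: K = P̄·Hᵀ·S⁻¹ = [-717140/17725837 -18163593/70903348; 33454948/88629185 -48036519/141806696]
step 2: x' = x̄ + K·y = [3408073/70903348, -100176749/709033480]
step 2: P' = (I − K·H)·P̄ = [6054531/17725837 16012173/35451674; 16012173/35451674 440912283/354516740]

step 0: x' = [71/184, 671/736], P' = [77/184 453/736; 453/736 4701/2944]
step 1: x' = [1717867/2077731, -141209/692577], P' = [712796/2077731 314132/692577; 314132/692577 287690/230859]
step 2: x' = [3408073/70903348, -100176749/709033480], P' = [6054531/17725837 16012173/35451674; 16012173/35451674 440912283/354516740]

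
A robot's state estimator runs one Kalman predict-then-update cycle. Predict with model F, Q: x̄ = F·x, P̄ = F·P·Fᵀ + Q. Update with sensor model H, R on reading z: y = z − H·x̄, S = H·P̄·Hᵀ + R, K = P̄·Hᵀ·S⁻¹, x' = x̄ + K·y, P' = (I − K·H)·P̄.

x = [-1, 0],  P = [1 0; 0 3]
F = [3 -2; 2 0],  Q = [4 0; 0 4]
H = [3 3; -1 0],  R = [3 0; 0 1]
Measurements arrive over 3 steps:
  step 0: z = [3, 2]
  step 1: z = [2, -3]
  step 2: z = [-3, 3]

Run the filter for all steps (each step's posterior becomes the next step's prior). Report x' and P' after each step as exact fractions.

step 0: x̄ = F·x = [-3, -2]
step 0: P̄ = F·P·Fᵀ + Q = [25 6; 6 8]
step 0: y = z − H·x̄ = [18, -1]
step 0: S = H·P̄·Hᵀ + R = [408 -93; -93 26]
step 0: K = P̄·Hᵀ·S⁻¹ = [31/653 -517/653; 178/653 486/653]
step 0: x' = x̄ + K·y = [-884/653, 1412/653]
step 0: P' = (I − K·H)·P̄ = [517/653 -486/653; -486/653 664/653]
step 1: x̄ = F·x = [-5476/653, -1768/653]
step 1: P̄ = F·P·Fᵀ + Q = [15753/653 5046/653; 5046/653 4680/653]
step 1: y = z − H·x̄ = [23038/653, -7435/653]
step 1: S = H·P̄·Hᵀ + R = [276684/653 -62397/653; -62397/653 16406/653]
step 1: K = P̄·Hᵀ·S⁻¹ = [20799/329705 -237477/329705; 83634/329705 216678/329705]
step 1: x' = x̄ + K·y = [672809/329705, -409126/329705]
step 1: P' = (I − K·H)·P̄ = [237477/329705 -216678/329705; -216678/329705 300312/329705]
step 2: x̄ = F·x = [2836679/329705, 1345618/329705]
step 2: P̄ = F·P·Fᵀ + Q = [7257497/329705 2291574/329705; 2291574/329705 2268728/329705]
step 2: y = z − H·x̄ = [-588522/14335, 3825794/329705]
step 2: S = H·P̄·Hᵀ + R = [5564064/14335 -1245531/14335; -1245531/14335 7587202/329705]
step 2: K = P̄·Hᵀ·S⁻¹ = [1364153/21707395 -109293941/151951765; 1102070/4341479 19948974/30390353]
step 2: x' = x̄ + K·y = [-50414767/21707395, 5542222/4341479]
step 2: P' = (I − K·H)·P̄ = [109293941/151951765 -19948974/30390353; -19948974/30390353 27663464/30390353]

step 0: x' = [-884/653, 1412/653], P' = [517/653 -486/653; -486/653 664/653]
step 1: x' = [672809/329705, -409126/329705], P' = [237477/329705 -216678/329705; -216678/329705 300312/329705]
step 2: x' = [-50414767/21707395, 5542222/4341479], P' = [109293941/151951765 -19948974/30390353; -19948974/30390353 27663464/30390353]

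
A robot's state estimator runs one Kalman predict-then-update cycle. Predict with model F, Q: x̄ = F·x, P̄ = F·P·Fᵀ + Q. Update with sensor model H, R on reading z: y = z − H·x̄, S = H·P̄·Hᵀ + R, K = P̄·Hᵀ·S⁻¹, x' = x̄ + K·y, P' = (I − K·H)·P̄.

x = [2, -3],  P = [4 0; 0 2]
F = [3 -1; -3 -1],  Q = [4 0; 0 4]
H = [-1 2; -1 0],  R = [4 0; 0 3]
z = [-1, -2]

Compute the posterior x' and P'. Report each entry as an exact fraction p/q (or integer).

x̄ = F·x = [9, -3]
P̄ = F·P·Fᵀ + Q = [42 -34; -34 42]
y = z − H·x̄ = [14, 7]
S = H·P̄·Hᵀ + R = [350 110; 110 45]
K = P̄·Hᵀ·S⁻¹ = [-33/365 -52/73; 157/365 -108/365]
x' = x̄ + K·y = [1003/365, 347/365]
P' = (I − K·H)·P̄ = [156/73 324/365; 324/365 476/365]

x' = [1003/365, 347/365]
P' = [156/73 324/365; 324/365 476/365]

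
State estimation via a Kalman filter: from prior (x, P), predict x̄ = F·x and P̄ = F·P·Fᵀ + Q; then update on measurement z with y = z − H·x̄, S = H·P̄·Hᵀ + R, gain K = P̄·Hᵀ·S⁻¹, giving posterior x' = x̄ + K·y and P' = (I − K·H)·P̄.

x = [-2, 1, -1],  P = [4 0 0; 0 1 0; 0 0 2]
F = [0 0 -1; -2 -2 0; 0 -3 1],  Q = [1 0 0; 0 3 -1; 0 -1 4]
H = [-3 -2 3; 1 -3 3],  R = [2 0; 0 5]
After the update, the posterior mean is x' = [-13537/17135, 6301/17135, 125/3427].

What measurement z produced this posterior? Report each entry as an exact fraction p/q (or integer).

z = [2, -2]

x̄ = F·x = [1, 2, -4]
P̄ = F·P·Fᵀ + Q = [3 0 -2; 0 23 5; -2 5 15]
S = H·P̄·Hᵀ + R = [232 201; 201 248]
K = P̄·Hᵀ·S⁻¹ = [-3117/17135 2319/17135; 3166/17135 -6297/17135; 908/3427 -349/3427]
x' − x̄ = [-30672/17135, -27969/17135, 13833/3427] = K·y
y = (KᵀK)⁻¹·Kᵀ·(x' − x̄) = [21, 15]
z = y + H·x̄ = [21, 15] + [-19, -17] = [2, -2]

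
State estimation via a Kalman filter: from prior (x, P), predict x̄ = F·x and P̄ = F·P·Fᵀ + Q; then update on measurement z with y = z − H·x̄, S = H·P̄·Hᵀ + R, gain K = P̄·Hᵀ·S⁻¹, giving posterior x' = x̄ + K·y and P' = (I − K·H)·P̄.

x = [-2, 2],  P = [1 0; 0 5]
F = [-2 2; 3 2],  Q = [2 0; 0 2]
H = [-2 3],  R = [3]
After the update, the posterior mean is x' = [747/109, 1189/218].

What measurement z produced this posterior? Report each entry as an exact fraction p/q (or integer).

x̄ = F·x = [8, -2]
P̄ = F·P·Fᵀ + Q = [26 14; 14 31]
S = H·P̄·Hᵀ + R = [218]
K = P̄·Hᵀ·S⁻¹ = [-5/109; 65/218]
x' − x̄ = [-125/109, 1625/218] = K·y
y = (KᵀK)⁻¹·Kᵀ·(x' − x̄) = [25]
z = y + H·x̄ = [25] + [-22] = [3]

z = [3]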